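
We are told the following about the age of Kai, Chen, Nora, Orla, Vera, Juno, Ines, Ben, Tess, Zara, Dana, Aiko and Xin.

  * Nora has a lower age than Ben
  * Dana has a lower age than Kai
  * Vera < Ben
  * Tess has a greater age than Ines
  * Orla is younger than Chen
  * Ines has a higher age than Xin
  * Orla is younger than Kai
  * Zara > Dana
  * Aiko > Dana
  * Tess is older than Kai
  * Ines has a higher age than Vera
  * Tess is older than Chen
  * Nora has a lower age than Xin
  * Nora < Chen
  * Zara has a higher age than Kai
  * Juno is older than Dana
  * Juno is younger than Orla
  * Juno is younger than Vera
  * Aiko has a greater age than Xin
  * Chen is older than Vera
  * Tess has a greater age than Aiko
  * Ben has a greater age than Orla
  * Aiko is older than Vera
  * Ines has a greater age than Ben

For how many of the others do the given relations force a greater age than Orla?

Directly above Orla: Kai, Ben, Chen.
One step further: Ines, Zara, Tess (6 so far).
No other element is forced above Orla by the given relations, so the count is 6.

6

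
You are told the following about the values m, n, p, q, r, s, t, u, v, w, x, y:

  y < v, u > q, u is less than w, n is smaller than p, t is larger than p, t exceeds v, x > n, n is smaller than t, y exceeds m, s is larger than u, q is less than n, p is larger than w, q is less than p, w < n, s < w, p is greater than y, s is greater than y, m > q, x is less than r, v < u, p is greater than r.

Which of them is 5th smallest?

Chaining the given pairs: q < m < y < v < u < s < w < n < x < r < p < t.
Counting 5 from the smallest end gives u.

u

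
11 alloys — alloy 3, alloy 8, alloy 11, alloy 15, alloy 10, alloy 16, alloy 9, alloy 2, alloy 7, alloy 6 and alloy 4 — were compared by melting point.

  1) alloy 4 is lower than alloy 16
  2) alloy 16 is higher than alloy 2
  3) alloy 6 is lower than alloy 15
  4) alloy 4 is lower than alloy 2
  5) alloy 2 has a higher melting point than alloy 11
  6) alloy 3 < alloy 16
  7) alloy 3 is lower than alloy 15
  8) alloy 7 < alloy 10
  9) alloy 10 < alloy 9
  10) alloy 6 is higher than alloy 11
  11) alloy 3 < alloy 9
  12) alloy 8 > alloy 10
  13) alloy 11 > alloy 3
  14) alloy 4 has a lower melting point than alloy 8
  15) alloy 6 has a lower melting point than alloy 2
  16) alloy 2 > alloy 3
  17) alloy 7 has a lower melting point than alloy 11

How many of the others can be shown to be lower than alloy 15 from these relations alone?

4

Directly below alloy 15: alloy 3, alloy 6.
One step further: alloy 11 (3 so far).
One step further: alloy 7 (4 so far).
Nothing else is reachable below alloy 15; 4 in all.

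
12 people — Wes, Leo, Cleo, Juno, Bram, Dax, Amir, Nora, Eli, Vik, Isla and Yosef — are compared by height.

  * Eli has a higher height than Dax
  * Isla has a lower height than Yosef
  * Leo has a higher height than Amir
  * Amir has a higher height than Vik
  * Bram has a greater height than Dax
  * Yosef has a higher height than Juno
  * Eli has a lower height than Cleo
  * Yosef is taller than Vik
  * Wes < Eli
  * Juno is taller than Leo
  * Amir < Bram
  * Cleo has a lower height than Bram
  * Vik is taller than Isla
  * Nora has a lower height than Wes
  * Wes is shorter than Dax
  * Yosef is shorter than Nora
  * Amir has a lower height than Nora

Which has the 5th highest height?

Wes

Piecing the relations together gives one ordering: Isla < Vik < Amir < Leo < Juno < Yosef < Nora < Wes < Dax < Eli < Cleo < Bram.
The 5th largest is Wes.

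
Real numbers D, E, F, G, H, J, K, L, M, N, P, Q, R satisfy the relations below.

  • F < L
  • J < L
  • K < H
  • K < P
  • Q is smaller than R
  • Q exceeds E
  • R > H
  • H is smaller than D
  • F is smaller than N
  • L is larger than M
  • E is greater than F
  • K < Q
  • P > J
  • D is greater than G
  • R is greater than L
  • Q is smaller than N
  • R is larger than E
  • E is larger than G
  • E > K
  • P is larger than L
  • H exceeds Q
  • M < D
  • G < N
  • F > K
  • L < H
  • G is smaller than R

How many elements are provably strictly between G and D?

The relations place G below D. An element lies strictly between them when it is forced above G and also forced below D.
Above G: {E, Q, N, H, R}. Below D: {M, K, F, J, E, Q, L, H}.
Intersection: {E, Q, H} — 3.

3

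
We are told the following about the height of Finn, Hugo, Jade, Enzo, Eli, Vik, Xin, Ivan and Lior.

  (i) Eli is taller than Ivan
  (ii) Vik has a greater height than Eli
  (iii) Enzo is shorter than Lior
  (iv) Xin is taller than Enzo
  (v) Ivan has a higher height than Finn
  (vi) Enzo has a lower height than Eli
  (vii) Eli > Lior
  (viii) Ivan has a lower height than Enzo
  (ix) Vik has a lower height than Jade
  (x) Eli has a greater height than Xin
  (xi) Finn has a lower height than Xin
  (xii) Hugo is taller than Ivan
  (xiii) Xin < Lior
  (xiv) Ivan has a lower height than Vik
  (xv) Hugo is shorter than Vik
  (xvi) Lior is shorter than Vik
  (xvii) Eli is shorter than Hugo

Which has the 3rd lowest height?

The consecutive relations fix a unique order: Finn < Ivan < Enzo < Xin < Lior < Eli < Hugo < Vik < Jade.
The 3rd smallest is Enzo.

Enzo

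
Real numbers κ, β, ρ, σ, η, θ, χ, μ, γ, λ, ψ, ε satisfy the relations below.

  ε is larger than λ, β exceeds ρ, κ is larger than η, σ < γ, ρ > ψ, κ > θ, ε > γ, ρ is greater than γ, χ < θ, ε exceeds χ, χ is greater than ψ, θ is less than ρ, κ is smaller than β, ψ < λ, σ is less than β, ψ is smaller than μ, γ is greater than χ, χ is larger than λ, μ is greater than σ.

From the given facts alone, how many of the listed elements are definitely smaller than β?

9

Directly below β: σ, κ, ρ.
One step further: ψ, η, γ, θ (7 so far).
One step further: χ (8 so far).
One step further: λ (9 so far).
No other element is forced below β by the given relations, so the count is 9.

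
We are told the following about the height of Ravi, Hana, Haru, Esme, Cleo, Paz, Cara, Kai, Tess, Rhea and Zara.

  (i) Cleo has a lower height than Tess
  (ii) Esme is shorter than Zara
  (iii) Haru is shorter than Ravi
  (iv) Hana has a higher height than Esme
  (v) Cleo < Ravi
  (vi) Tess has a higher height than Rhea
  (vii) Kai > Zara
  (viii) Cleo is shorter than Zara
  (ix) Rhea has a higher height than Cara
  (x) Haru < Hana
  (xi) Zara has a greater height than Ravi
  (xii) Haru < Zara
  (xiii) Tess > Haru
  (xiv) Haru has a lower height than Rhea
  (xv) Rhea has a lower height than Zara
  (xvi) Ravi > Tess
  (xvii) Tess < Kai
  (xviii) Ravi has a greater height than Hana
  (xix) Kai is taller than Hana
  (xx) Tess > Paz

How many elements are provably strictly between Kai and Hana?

Chaining upward from Hana reaches: Ravi, Zara.
Chaining downward from Kai reaches: Haru, Esme, Cleo, Cara, Paz, Rhea, Tess, Ravi, Zara.
Strictly between Hana and Kai are those in both lists: Ravi, Zara — 2 elements.

2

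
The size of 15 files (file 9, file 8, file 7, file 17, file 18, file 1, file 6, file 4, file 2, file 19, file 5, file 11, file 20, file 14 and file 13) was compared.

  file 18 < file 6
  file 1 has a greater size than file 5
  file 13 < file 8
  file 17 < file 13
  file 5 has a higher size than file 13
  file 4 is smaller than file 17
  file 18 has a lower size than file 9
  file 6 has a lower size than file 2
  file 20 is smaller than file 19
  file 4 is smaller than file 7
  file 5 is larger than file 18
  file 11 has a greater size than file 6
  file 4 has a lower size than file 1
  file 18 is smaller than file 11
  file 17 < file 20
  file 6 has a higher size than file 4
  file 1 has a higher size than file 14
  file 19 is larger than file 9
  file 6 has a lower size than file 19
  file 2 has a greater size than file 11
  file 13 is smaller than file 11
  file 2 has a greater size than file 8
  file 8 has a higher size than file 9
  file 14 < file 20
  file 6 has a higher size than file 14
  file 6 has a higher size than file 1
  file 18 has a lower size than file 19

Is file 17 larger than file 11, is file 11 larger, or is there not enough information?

file 11

file 17 < file 13 and file 13 < file 5 give file 17 < file 5.
With file 5 < file 1: file 17 < file 13 < file 5 < file 1.
Then file 1 < file 6 extends the chain to file 6.
With file 6 < file 11: file 17 < file 13 < file 5 < file 1 < file 6 < file 11.
So file 11 is larger.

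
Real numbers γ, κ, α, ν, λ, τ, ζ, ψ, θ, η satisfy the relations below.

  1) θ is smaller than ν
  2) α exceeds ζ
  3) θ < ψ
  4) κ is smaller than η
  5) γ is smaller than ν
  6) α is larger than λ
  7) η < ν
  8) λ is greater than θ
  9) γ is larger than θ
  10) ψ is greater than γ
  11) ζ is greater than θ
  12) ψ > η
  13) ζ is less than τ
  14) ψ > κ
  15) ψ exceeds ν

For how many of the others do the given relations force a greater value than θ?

7

From θ the given relations immediately reach λ, ζ, γ, ν, ψ.
From those, τ, α — 7 in total.
Nothing else is reachable above θ; 7 in all.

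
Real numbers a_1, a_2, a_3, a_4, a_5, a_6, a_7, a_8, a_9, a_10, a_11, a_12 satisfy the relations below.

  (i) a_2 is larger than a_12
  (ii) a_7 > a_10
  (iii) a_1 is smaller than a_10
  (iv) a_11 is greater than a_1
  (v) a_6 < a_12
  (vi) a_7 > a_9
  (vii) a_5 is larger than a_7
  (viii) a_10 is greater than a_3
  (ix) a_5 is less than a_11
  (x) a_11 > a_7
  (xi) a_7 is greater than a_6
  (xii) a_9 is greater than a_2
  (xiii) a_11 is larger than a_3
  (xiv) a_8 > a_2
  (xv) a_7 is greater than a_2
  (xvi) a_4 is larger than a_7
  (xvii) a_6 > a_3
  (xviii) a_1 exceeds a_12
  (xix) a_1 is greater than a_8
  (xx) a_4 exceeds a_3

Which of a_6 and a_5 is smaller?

a_6

Chaining the given relations: a_6 < a_12 < a_2 < a_8 < a_1 < a_10 < a_7 < a_5.
So a_6 < a_5; a_6 is the smaller of the two.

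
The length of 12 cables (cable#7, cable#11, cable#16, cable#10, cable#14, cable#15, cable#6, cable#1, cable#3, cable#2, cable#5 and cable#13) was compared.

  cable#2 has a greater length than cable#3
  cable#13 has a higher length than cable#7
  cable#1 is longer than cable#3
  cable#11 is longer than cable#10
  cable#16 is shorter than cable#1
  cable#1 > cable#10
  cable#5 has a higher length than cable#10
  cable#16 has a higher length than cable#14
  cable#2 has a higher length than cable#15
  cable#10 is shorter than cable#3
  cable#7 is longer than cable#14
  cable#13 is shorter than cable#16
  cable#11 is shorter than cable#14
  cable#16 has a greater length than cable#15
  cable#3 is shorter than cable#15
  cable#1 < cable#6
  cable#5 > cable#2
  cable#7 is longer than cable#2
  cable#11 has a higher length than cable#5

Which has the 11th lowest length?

cable#1

The consecutive relations fix a unique order: cable#10 < cable#3 < cable#15 < cable#2 < cable#5 < cable#11 < cable#14 < cable#7 < cable#13 < cable#16 < cable#1 < cable#6.
Counting 11 from the smallest end gives cable#1.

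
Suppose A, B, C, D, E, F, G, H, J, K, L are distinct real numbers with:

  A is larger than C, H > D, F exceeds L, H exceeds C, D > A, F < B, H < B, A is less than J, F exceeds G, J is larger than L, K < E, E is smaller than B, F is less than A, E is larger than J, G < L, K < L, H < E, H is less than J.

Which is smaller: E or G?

G

G < L and L < F give G < F.
With F < A: G < L < F < A.
Then A < D extends the chain to D.
Then D < H extends the chain to H.
With H < J: G < L < F < A < D < H < J.
Then J < E extends the chain to E.
So G < E; G is the smaller of the two.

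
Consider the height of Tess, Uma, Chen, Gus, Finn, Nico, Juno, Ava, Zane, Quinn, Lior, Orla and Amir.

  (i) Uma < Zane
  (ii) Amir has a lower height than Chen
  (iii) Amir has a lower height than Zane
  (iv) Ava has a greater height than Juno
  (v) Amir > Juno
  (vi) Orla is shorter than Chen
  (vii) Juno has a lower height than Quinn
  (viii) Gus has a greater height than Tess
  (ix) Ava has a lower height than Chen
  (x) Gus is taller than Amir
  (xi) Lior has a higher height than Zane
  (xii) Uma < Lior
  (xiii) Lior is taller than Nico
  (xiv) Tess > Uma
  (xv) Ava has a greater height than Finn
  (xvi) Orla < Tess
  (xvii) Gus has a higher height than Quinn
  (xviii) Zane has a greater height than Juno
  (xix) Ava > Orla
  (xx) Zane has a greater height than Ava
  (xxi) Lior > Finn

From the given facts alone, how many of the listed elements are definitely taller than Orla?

Directly above Orla: Ava, Chen, Tess.
One step further: Zane, Gus (5 so far).
One step further: Lior (6 so far).
No other element is forced above Orla by the given relations, so the count is 6.

6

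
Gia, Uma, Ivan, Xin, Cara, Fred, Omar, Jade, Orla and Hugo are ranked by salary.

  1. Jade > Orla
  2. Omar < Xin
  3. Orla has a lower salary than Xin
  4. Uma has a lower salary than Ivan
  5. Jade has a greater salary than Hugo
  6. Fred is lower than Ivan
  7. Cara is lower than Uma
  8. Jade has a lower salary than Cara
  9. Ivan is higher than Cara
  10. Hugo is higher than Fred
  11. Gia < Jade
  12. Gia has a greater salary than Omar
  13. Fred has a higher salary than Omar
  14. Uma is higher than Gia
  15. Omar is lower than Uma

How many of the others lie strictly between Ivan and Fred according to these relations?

Chaining upward from Fred reaches: Hugo, Jade, Cara, Uma.
Chaining downward from Ivan reaches: Orla, Omar, Hugo, Gia, Jade, Cara, Uma.
Strictly between Fred and Ivan are those in both lists: Hugo, Jade, Cara, Uma — 4 elements.

4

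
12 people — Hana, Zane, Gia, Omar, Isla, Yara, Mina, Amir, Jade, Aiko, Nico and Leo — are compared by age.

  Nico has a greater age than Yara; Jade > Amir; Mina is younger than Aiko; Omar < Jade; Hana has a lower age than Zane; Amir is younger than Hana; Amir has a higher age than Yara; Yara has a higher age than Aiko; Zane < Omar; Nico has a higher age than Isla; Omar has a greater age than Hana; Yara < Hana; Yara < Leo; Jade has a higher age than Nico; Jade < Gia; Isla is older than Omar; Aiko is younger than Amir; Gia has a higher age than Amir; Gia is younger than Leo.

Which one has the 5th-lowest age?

The consecutive relations fix a unique order: Mina < Aiko < Yara < Amir < Hana < Zane < Omar < Isla < Nico < Jade < Gia < Leo.
Counting 5 from the smallest end gives Hana.

Hana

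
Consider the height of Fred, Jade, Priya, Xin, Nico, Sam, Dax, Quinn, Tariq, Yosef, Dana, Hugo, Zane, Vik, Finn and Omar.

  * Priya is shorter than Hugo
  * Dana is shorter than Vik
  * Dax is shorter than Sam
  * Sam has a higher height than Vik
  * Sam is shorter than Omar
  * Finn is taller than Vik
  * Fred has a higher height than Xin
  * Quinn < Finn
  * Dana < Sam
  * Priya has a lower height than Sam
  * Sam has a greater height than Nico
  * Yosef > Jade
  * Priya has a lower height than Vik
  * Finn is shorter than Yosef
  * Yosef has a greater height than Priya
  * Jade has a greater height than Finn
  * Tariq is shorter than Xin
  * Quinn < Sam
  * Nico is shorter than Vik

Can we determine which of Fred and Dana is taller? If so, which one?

undetermined

Following every chain through Dana: above Dana we get Vik, Sam, Finn, Omar, Jade, Yosef.
Fred is not reached, and no chain runs the other way from Fred to Dana.
So the given relations leave the order of Dana and Fred undetermined.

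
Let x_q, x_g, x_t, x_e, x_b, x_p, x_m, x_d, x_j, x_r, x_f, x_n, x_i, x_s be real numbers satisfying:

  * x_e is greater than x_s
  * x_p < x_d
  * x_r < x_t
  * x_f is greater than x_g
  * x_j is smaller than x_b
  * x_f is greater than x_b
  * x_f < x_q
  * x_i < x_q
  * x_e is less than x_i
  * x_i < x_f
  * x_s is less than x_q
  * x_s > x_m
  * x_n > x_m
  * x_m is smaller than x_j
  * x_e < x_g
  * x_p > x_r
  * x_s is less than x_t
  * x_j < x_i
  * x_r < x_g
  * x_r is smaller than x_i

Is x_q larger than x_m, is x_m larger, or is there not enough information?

Following the relations from x_m: x_m < x_s < x_e < x_i < x_f < x_q.
So x_q is larger.

x_q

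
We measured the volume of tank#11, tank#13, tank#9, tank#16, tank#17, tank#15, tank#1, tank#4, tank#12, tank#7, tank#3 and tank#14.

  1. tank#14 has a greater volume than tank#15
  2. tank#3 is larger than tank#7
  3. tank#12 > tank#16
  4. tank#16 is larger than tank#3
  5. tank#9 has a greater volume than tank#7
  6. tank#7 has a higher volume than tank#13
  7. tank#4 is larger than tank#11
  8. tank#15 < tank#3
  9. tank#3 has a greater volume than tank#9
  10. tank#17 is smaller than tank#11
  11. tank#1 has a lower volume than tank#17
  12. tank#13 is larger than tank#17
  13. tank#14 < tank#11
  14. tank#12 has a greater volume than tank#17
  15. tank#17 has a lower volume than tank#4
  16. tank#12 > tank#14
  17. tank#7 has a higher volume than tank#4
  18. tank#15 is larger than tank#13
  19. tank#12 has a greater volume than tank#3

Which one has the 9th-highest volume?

Chaining the given pairs: tank#1 < tank#17 < tank#13 < tank#15 < tank#14 < tank#11 < tank#4 < tank#7 < tank#9 < tank#3 < tank#16 < tank#12.
Counting 9 from the largest end gives tank#15.

tank#15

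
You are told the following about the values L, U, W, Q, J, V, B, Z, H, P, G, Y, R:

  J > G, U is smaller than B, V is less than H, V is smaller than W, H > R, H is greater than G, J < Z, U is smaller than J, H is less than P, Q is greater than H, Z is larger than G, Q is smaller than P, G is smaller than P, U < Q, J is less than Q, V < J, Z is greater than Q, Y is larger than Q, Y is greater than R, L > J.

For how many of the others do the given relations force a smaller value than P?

The elements the relations force below P are V, G, U, R, H, J, Q — no chain reaches any other.
That is 7.

7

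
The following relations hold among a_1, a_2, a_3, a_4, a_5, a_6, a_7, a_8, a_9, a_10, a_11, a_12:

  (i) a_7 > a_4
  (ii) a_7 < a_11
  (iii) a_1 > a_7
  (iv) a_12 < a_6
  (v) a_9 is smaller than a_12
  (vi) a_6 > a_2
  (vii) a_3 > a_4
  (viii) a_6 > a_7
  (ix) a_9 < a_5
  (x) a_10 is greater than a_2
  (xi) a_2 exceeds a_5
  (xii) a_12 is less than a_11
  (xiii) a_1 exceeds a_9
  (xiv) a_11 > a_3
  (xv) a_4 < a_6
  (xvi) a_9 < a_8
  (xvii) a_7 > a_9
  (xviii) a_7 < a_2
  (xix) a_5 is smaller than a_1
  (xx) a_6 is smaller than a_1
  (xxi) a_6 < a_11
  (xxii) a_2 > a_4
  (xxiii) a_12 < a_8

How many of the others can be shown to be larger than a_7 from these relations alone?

The elements the relations force above a_7 are a_2, a_6, a_10, a_11, a_1 — no chain reaches any other.
That is 5.

5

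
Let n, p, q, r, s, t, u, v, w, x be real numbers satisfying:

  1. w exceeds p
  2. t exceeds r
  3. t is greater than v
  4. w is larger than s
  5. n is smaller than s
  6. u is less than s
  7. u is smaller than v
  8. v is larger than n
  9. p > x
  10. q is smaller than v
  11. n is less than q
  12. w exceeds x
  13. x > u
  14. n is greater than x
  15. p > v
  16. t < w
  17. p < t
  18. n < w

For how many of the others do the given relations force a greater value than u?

8

The elements the relations force above u are x, n, s, q, v, p, t, w — no chain reaches any other.
That is 8.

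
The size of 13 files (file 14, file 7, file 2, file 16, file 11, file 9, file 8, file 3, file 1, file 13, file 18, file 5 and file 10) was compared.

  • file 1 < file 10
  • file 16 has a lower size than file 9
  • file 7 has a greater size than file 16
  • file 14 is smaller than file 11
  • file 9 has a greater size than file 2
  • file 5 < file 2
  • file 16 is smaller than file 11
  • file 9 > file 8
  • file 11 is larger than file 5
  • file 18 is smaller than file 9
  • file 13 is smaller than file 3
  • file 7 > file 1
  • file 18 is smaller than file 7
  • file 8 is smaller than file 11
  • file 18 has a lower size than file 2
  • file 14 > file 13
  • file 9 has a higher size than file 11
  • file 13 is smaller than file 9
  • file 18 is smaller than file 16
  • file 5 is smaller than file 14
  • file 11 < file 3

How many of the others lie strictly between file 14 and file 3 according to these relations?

Chaining upward from file 14 reaches: file 11, file 9.
Chaining downward from file 3 reaches: file 13, file 5, file 8, file 18, file 16, file 11.
Strictly between file 14 and file 3 are those in both lists: file 11 — 1 element.

1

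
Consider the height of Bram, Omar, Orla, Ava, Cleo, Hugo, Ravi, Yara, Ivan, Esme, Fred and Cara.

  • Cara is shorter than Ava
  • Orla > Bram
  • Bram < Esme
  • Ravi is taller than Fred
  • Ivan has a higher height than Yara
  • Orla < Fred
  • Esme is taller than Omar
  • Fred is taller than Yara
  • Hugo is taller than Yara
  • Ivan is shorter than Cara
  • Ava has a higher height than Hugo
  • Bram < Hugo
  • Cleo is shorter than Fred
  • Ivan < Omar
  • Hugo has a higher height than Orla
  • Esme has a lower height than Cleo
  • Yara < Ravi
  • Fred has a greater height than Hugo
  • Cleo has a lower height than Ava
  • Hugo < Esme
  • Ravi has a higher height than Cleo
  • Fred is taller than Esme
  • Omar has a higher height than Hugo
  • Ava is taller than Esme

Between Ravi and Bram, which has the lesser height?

Bram < Orla < Hugo < Esme < Cleo < Fred < Ravi, by transitivity through Orla, Hugo, Esme, Cleo, Fred.
So Bram < Ravi; Bram is the shorter of the two.

Bram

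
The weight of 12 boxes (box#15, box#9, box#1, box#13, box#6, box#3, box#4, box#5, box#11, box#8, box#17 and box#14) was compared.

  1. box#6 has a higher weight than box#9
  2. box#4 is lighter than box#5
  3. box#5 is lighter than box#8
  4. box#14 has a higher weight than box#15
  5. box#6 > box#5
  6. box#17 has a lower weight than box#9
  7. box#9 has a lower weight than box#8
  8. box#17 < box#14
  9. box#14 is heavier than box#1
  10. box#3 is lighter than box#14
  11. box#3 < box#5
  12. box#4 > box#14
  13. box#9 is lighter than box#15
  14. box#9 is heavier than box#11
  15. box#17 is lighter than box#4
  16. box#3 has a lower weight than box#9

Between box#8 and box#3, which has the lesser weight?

box#3

box#3 < box#9 and box#9 < box#15 give box#3 < box#15.
With box#15 < box#14: box#3 < box#9 < box#15 < box#14.
With box#14 < box#4: box#3 < box#9 < box#15 < box#14 < box#4.
Then box#4 < box#5 extends the chain to box#5.
With box#5 < box#8: box#3 < box#9 < box#15 < box#14 < box#4 < box#5 < box#8.
So box#3 < box#8; box#3 is the lighter of the two.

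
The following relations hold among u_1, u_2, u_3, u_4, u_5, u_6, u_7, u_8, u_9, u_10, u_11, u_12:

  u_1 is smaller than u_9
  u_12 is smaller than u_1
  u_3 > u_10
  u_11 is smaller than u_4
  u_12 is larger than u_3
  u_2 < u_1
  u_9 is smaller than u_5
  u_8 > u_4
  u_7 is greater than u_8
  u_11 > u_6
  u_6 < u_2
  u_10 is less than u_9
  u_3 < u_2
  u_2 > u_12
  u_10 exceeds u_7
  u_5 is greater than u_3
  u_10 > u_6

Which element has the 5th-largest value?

Piecing the relations together gives one ordering: u_6 < u_11 < u_4 < u_8 < u_7 < u_10 < u_3 < u_12 < u_2 < u_1 < u_9 < u_5.
The 5th largest is u_12.

u_12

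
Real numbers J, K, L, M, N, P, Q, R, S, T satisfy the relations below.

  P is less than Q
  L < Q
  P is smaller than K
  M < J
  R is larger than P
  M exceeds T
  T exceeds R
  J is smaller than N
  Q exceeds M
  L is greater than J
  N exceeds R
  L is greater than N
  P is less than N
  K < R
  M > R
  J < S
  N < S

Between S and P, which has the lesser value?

P

The relevant relations are P < K; K < R; R < T; T < M; M < J; J < N; N < S.
Together: P < K < R < T < M < J < N < S.
So P < S; P is the smaller of the two.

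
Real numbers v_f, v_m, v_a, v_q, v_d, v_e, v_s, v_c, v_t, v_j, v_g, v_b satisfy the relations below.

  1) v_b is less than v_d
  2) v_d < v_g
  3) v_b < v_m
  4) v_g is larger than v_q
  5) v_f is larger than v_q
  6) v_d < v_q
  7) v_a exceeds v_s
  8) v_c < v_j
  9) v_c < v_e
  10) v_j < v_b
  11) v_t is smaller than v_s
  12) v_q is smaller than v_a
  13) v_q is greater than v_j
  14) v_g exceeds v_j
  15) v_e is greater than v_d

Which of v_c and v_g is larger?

Chaining the given relations: v_c < v_j < v_b < v_d < v_q < v_g.
So v_c < v_g; v_g is the larger of the two.

v_g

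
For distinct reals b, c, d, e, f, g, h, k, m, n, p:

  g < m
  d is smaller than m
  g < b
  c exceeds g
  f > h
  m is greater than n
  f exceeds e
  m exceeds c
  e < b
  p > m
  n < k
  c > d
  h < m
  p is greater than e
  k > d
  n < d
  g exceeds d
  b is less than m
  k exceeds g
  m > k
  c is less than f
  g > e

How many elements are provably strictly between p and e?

5

Chaining upward from e reaches: g, b, c, k, m, f.
Chaining downward from p reaches: n, d, g, b, c, k, h, m.
Strictly between e and p are those in both lists: g, b, c, k, m — 5 elements.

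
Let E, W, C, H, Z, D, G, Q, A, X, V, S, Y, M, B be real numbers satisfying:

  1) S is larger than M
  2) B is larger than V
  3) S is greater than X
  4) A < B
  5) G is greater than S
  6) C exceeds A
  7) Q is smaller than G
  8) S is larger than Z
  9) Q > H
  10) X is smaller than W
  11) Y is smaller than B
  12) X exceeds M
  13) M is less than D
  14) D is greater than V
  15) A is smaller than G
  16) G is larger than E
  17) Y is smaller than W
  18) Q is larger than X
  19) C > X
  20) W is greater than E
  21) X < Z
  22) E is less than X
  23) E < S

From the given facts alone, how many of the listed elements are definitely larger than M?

8

From M the given relations immediately reach X, S, D.
From those, Z, W, Q, G, C — 8 in total.
No other element is forced above M by the given relations, so the count is 8.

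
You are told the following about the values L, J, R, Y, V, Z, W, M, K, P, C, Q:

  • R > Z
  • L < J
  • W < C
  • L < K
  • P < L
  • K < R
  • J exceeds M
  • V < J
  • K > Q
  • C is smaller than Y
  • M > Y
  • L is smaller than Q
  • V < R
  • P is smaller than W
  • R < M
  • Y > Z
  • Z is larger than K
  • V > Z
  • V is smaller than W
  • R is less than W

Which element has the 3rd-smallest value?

The consecutive relations fix a unique order: P < L < Q < K < Z < V < R < W < C < Y < M < J.
Counting 3 from the smallest end gives Q.

Q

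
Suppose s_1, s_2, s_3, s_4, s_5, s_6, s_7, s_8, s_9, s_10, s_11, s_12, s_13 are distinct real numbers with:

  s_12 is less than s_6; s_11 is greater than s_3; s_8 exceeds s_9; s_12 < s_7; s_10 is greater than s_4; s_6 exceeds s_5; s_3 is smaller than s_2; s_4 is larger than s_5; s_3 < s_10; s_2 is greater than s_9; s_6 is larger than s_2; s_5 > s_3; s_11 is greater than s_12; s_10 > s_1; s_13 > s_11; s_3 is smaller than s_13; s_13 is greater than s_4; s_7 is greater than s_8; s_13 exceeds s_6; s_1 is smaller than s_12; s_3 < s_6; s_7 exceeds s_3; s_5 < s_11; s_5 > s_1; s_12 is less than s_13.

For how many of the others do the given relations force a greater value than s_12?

4

From s_12 the given relations immediately reach s_7, s_6, s_11, s_13.
No other element is forced above s_12 by the given relations, so the count is 4.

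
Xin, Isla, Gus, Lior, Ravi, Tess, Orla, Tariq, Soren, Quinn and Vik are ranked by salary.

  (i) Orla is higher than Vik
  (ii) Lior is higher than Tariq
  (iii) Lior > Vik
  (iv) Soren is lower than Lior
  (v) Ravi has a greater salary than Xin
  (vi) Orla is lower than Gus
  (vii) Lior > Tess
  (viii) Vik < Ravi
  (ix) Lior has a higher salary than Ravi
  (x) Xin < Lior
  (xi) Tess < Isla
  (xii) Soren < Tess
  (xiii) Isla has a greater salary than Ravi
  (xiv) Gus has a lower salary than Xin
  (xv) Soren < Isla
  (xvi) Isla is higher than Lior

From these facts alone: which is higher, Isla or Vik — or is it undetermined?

Link the given pairs in sequence: Vik < Orla; Orla < Gus; Gus < Xin; Xin < Ravi; Ravi < Lior; Lior < Isla.
Together: Vik < Orla < Gus < Xin < Ravi < Lior < Isla.
So Isla is higher.

Isla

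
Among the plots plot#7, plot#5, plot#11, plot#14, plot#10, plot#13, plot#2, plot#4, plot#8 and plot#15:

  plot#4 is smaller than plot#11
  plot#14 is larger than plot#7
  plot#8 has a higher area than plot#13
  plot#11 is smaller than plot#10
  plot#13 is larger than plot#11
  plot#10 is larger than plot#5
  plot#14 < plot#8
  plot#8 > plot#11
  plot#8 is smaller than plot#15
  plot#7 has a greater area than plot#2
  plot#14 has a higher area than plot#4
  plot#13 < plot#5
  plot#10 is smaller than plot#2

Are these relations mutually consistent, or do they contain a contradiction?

The single ordering plot#4 < plot#11 < plot#13 < plot#5 < plot#10 < plot#2 < plot#7 < plot#14 < plot#8 < plot#15 satisfies every listed relation, so no contradiction arises.

consistent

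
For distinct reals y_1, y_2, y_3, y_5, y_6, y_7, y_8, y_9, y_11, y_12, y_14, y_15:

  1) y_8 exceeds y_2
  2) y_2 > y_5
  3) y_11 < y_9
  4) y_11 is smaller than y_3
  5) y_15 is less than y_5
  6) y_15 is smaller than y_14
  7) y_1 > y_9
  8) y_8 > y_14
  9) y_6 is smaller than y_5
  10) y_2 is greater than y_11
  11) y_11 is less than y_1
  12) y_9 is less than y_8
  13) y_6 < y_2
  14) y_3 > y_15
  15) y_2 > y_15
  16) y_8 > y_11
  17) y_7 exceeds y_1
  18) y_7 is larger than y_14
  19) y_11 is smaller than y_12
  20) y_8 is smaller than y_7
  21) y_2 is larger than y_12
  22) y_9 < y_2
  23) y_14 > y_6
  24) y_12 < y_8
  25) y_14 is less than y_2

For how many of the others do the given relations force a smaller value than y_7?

The elements the relations force below y_7 are y_15, y_6, y_14, y_11, y_9, y_5, y_12, y_1, y_2, y_8 — no chain reaches any other.
That is 10.

10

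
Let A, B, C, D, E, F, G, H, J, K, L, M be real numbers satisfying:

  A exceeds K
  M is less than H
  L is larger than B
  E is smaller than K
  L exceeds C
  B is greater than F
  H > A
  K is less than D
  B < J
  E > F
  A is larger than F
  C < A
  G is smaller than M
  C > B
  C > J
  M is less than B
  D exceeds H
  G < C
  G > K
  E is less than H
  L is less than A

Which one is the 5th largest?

C

The consecutive relations fix a unique order: F < E < K < G < M < B < J < C < L < A < H < D.
The 5th largest is C.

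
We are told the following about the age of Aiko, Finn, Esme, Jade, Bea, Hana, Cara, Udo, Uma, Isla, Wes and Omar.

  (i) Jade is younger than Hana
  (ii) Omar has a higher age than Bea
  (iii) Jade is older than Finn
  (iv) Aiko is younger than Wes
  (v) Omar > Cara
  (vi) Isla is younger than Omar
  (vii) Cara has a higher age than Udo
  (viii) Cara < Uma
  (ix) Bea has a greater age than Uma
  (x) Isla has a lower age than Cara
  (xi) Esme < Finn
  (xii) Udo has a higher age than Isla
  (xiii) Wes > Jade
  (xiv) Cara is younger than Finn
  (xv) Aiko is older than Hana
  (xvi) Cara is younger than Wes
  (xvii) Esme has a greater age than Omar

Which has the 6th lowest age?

Omar

Chaining the given pairs: Isla < Udo < Cara < Uma < Bea < Omar < Esme < Finn < Jade < Hana < Aiko < Wes.
Counting 6 from the smallest end gives Omar.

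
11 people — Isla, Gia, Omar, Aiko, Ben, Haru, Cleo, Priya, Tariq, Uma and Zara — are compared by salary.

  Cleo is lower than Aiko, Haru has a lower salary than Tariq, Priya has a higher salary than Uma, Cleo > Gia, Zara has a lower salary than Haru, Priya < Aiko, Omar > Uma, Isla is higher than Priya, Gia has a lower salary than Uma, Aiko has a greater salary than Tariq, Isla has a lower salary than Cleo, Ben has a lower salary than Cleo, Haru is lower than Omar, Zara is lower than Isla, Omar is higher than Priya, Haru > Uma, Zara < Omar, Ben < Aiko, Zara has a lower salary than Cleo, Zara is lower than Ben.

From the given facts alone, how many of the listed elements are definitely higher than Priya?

The elements the relations force above Priya are Isla, Cleo, Omar, Aiko — no chain reaches any other.
That is 4.

4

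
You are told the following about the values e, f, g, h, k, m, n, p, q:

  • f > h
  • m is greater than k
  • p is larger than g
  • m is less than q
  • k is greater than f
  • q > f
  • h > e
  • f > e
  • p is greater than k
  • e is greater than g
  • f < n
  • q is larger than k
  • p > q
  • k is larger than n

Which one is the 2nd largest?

q

Piecing the relations together gives one ordering: g < e < h < f < n < k < m < q < p.
Counting 2 from the largest end gives q.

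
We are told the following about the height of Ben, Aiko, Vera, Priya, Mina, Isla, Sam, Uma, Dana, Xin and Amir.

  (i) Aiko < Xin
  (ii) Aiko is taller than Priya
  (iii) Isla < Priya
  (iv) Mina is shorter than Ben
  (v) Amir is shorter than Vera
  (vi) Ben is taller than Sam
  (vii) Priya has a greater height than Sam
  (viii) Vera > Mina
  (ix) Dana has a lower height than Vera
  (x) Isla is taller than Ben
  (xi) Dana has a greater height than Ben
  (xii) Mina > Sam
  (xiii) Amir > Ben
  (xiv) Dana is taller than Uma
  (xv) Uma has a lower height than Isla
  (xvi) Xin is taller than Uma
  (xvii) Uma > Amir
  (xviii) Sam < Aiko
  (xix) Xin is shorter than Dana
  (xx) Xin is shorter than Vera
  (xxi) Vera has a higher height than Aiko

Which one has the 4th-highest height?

Chaining the given pairs: Sam < Mina < Ben < Amir < Uma < Isla < Priya < Aiko < Xin < Dana < Vera.
Counting 4 from the largest end gives Aiko.

Aiko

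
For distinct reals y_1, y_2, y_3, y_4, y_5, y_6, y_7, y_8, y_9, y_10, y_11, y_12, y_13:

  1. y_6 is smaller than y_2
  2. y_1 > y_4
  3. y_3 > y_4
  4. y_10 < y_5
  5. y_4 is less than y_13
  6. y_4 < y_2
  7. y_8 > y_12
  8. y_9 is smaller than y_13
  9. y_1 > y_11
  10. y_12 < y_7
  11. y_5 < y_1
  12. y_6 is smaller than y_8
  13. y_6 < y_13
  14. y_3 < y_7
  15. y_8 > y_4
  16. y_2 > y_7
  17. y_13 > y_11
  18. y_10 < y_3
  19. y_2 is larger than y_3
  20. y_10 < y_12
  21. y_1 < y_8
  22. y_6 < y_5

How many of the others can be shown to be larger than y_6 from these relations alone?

From y_6 the given relations immediately reach y_5, y_8, y_13, y_2.
From those, y_1 — 5 in total.
No other element is forced above y_6 by the given relations, so the count is 5.

5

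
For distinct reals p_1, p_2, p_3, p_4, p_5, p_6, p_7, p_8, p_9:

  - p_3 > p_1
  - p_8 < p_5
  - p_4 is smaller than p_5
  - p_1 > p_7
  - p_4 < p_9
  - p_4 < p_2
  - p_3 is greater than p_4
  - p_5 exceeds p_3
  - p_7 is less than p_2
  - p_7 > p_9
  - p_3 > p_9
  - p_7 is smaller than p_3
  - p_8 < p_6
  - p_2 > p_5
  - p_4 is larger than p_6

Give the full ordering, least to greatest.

The consecutive links are each given: p_8 < p_6; p_6 < p_4; p_4 < p_9; p_9 < p_7; p_7 < p_1; p_1 < p_3; p_3 < p_5; p_5 < p_2.

p_8 < p_6 < p_4 < p_9 < p_7 < p_1 < p_3 < p_5 < p_2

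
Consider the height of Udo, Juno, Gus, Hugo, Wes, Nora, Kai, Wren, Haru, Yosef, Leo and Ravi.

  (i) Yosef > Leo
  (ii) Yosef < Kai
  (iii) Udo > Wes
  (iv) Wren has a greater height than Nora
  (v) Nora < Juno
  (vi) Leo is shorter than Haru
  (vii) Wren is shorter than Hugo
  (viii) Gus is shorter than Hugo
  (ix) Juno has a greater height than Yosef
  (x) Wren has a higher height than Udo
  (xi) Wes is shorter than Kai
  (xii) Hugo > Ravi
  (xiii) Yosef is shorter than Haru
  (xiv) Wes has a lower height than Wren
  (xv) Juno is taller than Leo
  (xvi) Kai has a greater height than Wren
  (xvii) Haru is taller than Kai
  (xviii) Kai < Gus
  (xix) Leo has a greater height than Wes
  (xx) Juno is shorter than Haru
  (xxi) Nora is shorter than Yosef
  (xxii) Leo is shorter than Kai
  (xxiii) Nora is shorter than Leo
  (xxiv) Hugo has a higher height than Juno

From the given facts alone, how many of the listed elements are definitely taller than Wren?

4

From Wren the given relations immediately reach Kai, Hugo.
From those, Gus, Haru — 4 in total.
Nothing else is reachable above Wren; 4 in all.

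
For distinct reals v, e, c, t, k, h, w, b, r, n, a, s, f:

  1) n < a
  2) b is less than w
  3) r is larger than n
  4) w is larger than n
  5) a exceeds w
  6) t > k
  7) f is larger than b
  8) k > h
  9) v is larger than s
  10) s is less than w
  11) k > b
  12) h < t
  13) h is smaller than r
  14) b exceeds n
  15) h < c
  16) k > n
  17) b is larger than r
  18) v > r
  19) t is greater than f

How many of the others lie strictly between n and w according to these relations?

2

Chaining upward from n reaches: r, b, f, k, a, v, t.
Chaining downward from w reaches: s, h, r, b.
Strictly between n and w are those in both lists: r, b — 2 elements.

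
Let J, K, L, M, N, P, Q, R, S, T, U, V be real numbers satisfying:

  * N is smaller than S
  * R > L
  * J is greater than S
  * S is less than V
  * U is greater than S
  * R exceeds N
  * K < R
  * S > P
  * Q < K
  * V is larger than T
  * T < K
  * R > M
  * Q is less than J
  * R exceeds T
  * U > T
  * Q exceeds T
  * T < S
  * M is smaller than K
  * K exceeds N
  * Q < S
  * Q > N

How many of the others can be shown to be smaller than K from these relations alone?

From K the given relations immediately reach M, N, T, Q.
Nothing else is reachable below K; 4 in all.

4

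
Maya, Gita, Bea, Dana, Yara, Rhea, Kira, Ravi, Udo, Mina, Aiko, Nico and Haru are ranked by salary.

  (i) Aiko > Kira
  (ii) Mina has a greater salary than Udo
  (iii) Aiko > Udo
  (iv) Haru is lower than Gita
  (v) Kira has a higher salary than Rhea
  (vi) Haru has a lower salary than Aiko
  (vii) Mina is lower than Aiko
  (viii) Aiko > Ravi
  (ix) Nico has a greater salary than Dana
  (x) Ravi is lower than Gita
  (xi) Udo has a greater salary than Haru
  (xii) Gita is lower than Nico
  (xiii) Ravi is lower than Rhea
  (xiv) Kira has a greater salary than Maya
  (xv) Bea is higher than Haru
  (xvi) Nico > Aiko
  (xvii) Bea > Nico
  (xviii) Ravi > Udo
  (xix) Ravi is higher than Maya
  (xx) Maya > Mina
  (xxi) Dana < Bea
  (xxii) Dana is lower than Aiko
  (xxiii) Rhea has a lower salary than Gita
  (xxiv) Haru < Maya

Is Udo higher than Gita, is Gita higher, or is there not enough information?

The relevant relations are Udo < Mina; Mina < Maya; Maya < Ravi; Ravi < Rhea; Rhea < Gita.
Chaining these gives Udo < Mina < Maya < Ravi < Rhea < Gita.
So Gita is higher.

Gita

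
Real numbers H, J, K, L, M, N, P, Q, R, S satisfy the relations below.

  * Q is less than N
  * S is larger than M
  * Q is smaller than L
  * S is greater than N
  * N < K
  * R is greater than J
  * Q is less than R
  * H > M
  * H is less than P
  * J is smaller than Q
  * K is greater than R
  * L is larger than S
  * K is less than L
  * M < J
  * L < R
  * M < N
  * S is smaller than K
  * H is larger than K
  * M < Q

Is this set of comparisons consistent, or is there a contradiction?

We have K < L stated directly, yet also L < R < K by chaining the others — so L < K. Contradiction.

inconsistent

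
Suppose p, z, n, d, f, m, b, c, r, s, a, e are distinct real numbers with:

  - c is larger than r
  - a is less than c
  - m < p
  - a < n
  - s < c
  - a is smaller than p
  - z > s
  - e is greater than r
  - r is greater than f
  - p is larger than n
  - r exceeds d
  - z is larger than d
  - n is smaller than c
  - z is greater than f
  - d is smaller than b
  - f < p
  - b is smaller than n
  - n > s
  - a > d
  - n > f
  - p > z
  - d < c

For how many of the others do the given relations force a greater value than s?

4

The elements the relations force above s are n, z, p, c — no chain reaches any other.
That is 4.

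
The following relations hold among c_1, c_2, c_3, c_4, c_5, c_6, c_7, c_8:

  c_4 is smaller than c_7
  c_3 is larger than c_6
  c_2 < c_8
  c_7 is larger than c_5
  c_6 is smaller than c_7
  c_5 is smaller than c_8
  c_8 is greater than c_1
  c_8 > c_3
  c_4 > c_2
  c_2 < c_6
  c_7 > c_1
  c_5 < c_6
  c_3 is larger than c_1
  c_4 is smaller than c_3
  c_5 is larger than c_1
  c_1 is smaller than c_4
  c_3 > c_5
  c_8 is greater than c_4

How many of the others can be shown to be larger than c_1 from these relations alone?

6

The elements the relations force above c_1 are c_4, c_5, c_6, c_3, c_8, c_7 — no chain reaches any other.
That is 6.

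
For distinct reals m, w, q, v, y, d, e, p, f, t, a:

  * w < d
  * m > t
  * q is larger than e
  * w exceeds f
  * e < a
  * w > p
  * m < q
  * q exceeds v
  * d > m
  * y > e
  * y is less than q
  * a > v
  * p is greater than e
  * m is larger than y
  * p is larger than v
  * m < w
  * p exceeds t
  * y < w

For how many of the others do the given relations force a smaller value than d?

From d the given relations immediately reach m, w.
From those, f, t, y, p — 6 in total.
From those, v, e — 8 in total.
Nothing else is reachable below d; 8 in all.

8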